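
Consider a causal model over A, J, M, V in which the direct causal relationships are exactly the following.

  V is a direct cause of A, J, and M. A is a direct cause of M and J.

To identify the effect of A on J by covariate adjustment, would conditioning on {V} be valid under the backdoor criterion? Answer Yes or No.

Yes

Backdoor paths from A to J (paths whose first edge points into A):
  P1: A <- V -> J
Condition 1 (no descendant of A in the set): holds — descendants of A are {J, M}; none are in {V}.
Condition 2 (every backdoor path blocked by {V}):
  P1: blocked at fork node V ∈ conditioning set.
{V} satisfies the backdoor criterion.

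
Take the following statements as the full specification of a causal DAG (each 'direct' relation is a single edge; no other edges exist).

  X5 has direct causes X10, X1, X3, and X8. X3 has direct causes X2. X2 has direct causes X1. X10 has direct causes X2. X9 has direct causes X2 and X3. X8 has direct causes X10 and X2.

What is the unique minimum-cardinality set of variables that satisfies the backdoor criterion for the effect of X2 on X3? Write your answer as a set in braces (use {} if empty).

Variables eligible for adjustment (non-descendants of X2, excluding X2 and X3): {X1}.
Backdoor paths from X2 to X3:
  P1: X2 <- X1 -> X5 <- X3
Each backdoor path contains an unconditioned collider, so every path is already blocked with the empty conditioning set:
  P1: blocked at collider X5 (neither it nor any descendant is in the conditioning set).
The empty set is therefore the unique smallest valid set.

{}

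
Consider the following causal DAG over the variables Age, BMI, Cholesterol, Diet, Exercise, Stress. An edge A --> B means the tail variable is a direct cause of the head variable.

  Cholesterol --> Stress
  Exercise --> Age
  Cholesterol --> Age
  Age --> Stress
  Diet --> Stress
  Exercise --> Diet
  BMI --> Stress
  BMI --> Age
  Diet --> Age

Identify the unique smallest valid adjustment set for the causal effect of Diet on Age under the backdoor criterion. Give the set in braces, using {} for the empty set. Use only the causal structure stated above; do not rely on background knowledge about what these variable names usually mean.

Variables eligible for adjustment (non-descendants of Diet, excluding Diet and Age): {BMI, Cholesterol, Exercise}.
Backdoor paths from Diet to Age:
  P1: Diet <- Exercise -> Age
The empty set is not sufficient: P1 (Diet <- Exercise -> Age) has no collider blocking it and no conditioned non-collider, so it is open.
Try {Exercise}:
  P1: blocked at fork node Exercise ∈ conditioning set.
{Exercise} contains no descendant of Diet and blocks every backdoor path.
No other singleton works — e.g. {Cholesterol} leaves P1 open — so {Exercise} is the unique smallest valid adjustment set.

{Exercise}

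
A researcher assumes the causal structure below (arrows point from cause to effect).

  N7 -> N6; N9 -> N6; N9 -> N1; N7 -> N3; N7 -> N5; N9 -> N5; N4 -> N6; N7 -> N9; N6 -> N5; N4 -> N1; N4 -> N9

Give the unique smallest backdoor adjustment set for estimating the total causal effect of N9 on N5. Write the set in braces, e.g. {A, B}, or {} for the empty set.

Variables eligible for adjustment (non-descendants of N9, excluding N9 and N5): {N3, N4, N7}.
Backdoor paths from N9 to N5:
  P1: N9 <- N7 -> N6 -> N5
  P2: N9 <- N7 -> N5
  P3: N9 <- N4 -> N6 <- N7 -> N5
  P4: N9 <- N4 -> N6 -> N5
The empty set is not sufficient: P1 (N9 <- N7 -> N6 -> N5) has no collider blocking it and no conditioned non-collider, so it is open.
Try {N4, N7}:
  P1: blocked at fork node N7 ∈ conditioning set.
  P2: blocked at fork node N7 ∈ conditioning set.
  P3: blocked at fork node N4 ∈ conditioning set.
  P4: blocked at fork node N4 ∈ conditioning set.
{N4, N7} contains no descendant of N9 and blocks every backdoor path.
Every element of {N4, N7} is needed (dropping N4 leaves P4 open; dropping N7 leaves P1 open), so no proper subset is valid.
Among all size-2 subsets of the eligible variables, only {N4, N7} blocks every backdoor path, so it is the unique smallest valid adjustment set.

{N4, N7}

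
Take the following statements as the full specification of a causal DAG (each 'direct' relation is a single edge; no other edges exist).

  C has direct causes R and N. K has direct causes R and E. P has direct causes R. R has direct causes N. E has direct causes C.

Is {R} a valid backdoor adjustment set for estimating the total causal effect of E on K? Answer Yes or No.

Backdoor paths from E to K (paths whose first edge points into E):
  P1: E <- C <- N -> R -> K
  P2: E <- C <- R -> K
Condition 1 (no descendant of E in the set): holds — descendants of E are {K}; none are in {R}.
Condition 2 (every backdoor path blocked by {R}):
  P1: blocked at chain node R ∈ conditioning set.
  P2: blocked at fork node R ∈ conditioning set.
{R} satisfies the backdoor criterion.

Yes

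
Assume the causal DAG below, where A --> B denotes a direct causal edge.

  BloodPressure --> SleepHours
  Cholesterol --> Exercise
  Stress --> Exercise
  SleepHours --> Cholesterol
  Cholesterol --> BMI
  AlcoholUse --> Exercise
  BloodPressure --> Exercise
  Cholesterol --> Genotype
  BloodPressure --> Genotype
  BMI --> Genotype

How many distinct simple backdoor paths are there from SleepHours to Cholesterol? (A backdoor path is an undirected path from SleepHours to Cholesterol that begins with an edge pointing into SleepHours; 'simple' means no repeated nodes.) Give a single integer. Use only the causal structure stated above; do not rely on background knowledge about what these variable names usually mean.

3

A backdoor path from SleepHours to Cholesterol is any simple undirected path whose first edge points into SleepHours (i.e. leaves SleepHours via a parent).
Parents of SleepHours: {BloodPressure}.
Enumerating:
  P1: SleepHours <- BloodPressure -> Exercise <- Cholesterol
  P2: SleepHours <- BloodPressure -> Genotype <- Cholesterol
  P3: SleepHours <- BloodPressure -> Genotype <- BMI <- Cholesterol
That exhausts the simple backdoor paths. Count: 3.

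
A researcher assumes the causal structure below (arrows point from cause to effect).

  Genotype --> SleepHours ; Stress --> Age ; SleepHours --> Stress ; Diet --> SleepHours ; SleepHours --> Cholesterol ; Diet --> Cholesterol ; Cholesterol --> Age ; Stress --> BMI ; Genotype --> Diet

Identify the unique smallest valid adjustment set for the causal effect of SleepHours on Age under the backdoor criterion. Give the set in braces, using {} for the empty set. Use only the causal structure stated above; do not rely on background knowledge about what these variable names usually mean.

Variables eligible for adjustment (non-descendants of SleepHours, excluding SleepHours and Age): {Diet, Genotype}.
Backdoor paths from SleepHours to Age:
  P1: SleepHours <- Genotype -> Diet -> Cholesterol -> Age
  P2: SleepHours <- Diet -> Cholesterol -> Age
The empty set is not sufficient: P1 (SleepHours <- Genotype -> Diet -> Cholesterol -> Age) has no collider blocking it and no conditioned non-collider, so it is open.
Try {Diet}:
  P1: blocked at chain node Diet ∈ conditioning set.
  P2: blocked at fork node Diet ∈ conditioning set.
{Diet} contains no descendant of SleepHours and blocks every backdoor path.
No other singleton works — e.g. {Genotype} leaves P2 open — so {Diet} is the unique smallest valid adjustment set.

{Diet}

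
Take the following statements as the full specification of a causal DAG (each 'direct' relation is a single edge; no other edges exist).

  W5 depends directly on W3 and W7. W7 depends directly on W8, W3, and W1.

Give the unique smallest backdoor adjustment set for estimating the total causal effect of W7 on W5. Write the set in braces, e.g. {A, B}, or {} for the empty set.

Variables eligible for adjustment (non-descendants of W7, excluding W7 and W5): {W1, W3, W8}.
Backdoor paths from W7 to W5:
  P1: W7 <- W3 -> W5
The empty set is not sufficient: P1 (W7 <- W3 -> W5) has no collider blocking it and no conditioned non-collider, so it is open.
Try {W3}:
  P1: blocked at fork node W3 ∈ conditioning set.
{W3} contains no descendant of W7 and blocks every backdoor path.
No other singleton works — e.g. {W8} leaves P1 open — so {W3} is the unique smallest valid adjustment set.

{W3}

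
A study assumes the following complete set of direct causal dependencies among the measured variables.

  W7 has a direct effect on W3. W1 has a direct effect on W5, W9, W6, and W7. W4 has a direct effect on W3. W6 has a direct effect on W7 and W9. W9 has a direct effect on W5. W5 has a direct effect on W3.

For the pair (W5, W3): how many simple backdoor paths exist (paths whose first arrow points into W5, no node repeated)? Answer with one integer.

7

A backdoor path from W5 to W3 is any simple undirected path whose first edge points into W5 (i.e. leaves W5 via a parent).
Parents of W5: {W1, W9}.
Enumerating:
  P1: W5 <- W1 -> W6 -> W7 -> W3
  P2: W5 <- W1 -> W7 -> W3
  P3: W5 <- W1 -> W9 <- W6 -> W7 -> W3
  P4: W5 <- W9 <- W1 -> W6 -> W7 -> W3
  P5: W5 <- W9 <- W1 -> W7 -> W3
  P6: W5 <- W9 <- W6 <- W1 -> W7 -> W3
  P7: W5 <- W9 <- W6 -> W7 -> W3
That exhausts the simple backdoor paths. Count: 7.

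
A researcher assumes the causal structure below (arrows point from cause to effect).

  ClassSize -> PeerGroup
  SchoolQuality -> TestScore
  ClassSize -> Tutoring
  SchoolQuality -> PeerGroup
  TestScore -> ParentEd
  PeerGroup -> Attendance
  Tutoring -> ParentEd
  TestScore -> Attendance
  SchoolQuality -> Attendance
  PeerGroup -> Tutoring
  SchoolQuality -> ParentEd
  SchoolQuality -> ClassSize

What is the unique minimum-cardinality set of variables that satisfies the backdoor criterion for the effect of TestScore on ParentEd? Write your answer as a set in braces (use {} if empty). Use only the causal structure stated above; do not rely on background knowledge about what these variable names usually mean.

Variables eligible for adjustment (non-descendants of TestScore, excluding TestScore and ParentEd): {ClassSize, PeerGroup, SchoolQuality, Tutoring}.
Backdoor paths from TestScore to ParentEd:
  P1: TestScore <- SchoolQuality -> ClassSize -> PeerGroup -> Tutoring -> ParentEd
  P2: TestScore <- SchoolQuality -> ClassSize -> Tutoring -> ParentEd
  P3: TestScore <- SchoolQuality -> PeerGroup <- ClassSize -> Tutoring -> ParentEd
  P4: TestScore <- SchoolQuality -> PeerGroup -> Tutoring -> ParentEd
  P5: TestScore <- SchoolQuality -> ParentEd
  P6: TestScore <- SchoolQuality -> Attendance <- PeerGroup <- ClassSize -> Tutoring -> ParentEd
  P7: TestScore <- SchoolQuality -> Attendance <- PeerGroup -> Tutoring -> ParentEd
The empty set is not sufficient: P1 (TestScore <- SchoolQuality -> ClassSize -> PeerGroup -> Tutoring -> ParentEd) has no collider blocking it and no conditioned non-collider, so it is open.
Try {SchoolQuality}:
  P1: blocked at fork node SchoolQuality ∈ conditioning set.
  P2: blocked at fork node SchoolQuality ∈ conditioning set.
  P3: blocked at fork node SchoolQuality ∈ conditioning set.
  P4: blocked at fork node SchoolQuality ∈ conditioning set.
  P5: blocked at fork node SchoolQuality ∈ conditioning set.
  P6: blocked at fork node SchoolQuality ∈ conditioning set.
  P7: blocked at fork node SchoolQuality ∈ conditioning set.
{SchoolQuality} contains no descendant of TestScore and blocks every backdoor path.
No other singleton works — e.g. {ClassSize} leaves P4 open — so {SchoolQuality} is the unique smallest valid adjustment set.

{SchoolQuality}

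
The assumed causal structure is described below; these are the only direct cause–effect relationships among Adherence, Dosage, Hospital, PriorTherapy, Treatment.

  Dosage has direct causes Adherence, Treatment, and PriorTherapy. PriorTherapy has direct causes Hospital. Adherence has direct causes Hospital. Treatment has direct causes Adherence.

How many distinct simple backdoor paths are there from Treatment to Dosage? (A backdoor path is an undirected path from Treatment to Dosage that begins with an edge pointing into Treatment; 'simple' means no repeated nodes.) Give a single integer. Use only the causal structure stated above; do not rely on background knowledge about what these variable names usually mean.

A backdoor path from Treatment to Dosage is any simple undirected path whose first edge points into Treatment (i.e. leaves Treatment via a parent).
Parents of Treatment: {Adherence}.
Enumerating:
  P1: Treatment <- Adherence <- Hospital -> PriorTherapy -> Dosage
  P2: Treatment <- Adherence -> Dosage
That exhausts the simple backdoor paths. Count: 2.

2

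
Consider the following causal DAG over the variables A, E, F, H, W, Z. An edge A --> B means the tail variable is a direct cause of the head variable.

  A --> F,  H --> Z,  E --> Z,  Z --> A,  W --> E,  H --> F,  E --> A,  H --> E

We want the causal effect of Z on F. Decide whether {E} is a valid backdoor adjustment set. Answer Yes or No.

No

Backdoor paths from Z to F (paths whose first edge points into Z):
  P1: Z <- H -> E -> A -> F
  P2: Z <- H -> F
  P3: Z <- E <- H -> F
  P4: Z <- E -> A -> F
Condition 1 (no descendant of Z in the set): holds — descendants of Z are {A, F}; none are in {E}.
Condition 2 (every backdoor path blocked by {E}):
  P1: blocked at chain node E ∈ conditioning set.
  P2: open — no interior node is in the conditioning set.
  P3: blocked at chain node E ∈ conditioning set.
  P4: blocked at fork node E ∈ conditioning set.
{E} does not satisfy the backdoor criterion.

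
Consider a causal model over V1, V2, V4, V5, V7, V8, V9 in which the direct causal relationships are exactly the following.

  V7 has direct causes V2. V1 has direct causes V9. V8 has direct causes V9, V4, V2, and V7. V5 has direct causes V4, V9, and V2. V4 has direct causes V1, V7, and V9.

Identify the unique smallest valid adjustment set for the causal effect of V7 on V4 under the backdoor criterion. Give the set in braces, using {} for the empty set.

Variables eligible for adjustment (non-descendants of V7, excluding V7 and V4): {V1, V2, V9}.
Backdoor paths from V7 to V4:
  P1: V7 <- V2 -> V8 <- V9 -> V1 -> V4
  P2: V7 <- V2 -> V8 <- V9 -> V4
  P3: V7 <- V2 -> V8 <- V9 -> V5 <- V4
  P4: V7 <- V2 -> V8 <- V4
  P5: V7 <- V2 -> V5 <- V9 -> V1 -> V4
  P6: V7 <- V2 -> V5 <- V9 -> V4
  P7: V7 <- V2 -> V5 <- V9 -> V8 <- V4
  P8: V7 <- V2 -> V5 <- V4
Each backdoor path contains an unconditioned collider, so every path is already blocked with the empty conditioning set:
  P1: blocked at collider V8 (neither it nor any descendant is in the conditioning set).
  P2: blocked at collider V8 (neither it nor any descendant is in the conditioning set).
  P3: blocked at collider V8 (neither it nor any descendant is in the conditioning set).
  P4: blocked at collider V8 (neither it nor any descendant is in the conditioning set).
  P5: blocked at collider V5 (neither it nor any descendant is in the conditioning set).
  P6: blocked at collider V5 (neither it nor any descendant is in the conditioning set).
  P7: blocked at collider V5 (neither it nor any descendant is in the conditioning set).
  P8: blocked at collider V5 (neither it nor any descendant is in the conditioning set).
The empty set is therefore the unique smallest valid set.

{}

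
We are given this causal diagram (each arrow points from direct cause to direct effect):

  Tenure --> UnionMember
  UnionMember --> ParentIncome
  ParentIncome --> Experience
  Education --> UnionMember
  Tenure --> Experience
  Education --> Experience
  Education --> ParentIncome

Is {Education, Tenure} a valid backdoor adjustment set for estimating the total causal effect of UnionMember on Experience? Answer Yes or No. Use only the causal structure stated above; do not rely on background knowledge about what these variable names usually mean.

Backdoor paths from UnionMember to Experience (paths whose first edge points into UnionMember):
  P1: UnionMember <- Education -> ParentIncome -> Experience
  P2: UnionMember <- Education -> Experience
  P3: UnionMember <- Tenure -> Experience
Condition 1 (no descendant of UnionMember in the set): holds — descendants of UnionMember are {Experience, ParentIncome}; none are in {Education, Tenure}.
Condition 2 (every backdoor path blocked by {Education, Tenure}):
  P1: blocked at fork node Education ∈ conditioning set.
  P2: blocked at fork node Education ∈ conditioning set.
  P3: blocked at fork node Tenure ∈ conditioning set.
{Education, Tenure} satisfies the backdoor criterion.

Yes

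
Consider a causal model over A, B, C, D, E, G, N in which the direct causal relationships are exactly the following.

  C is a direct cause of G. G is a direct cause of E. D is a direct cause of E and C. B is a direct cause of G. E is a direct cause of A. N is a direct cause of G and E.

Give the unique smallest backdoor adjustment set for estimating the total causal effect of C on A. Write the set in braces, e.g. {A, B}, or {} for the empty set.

{D}

Variables eligible for adjustment (non-descendants of C, excluding C and A): {B, D, N}.
Backdoor paths from C to A:
  P1: C <- D -> E -> A
The empty set is not sufficient: P1 (C <- D -> E -> A) has no collider blocking it and no conditioned non-collider, so it is open.
Try {D}:
  P1: blocked at fork node D ∈ conditioning set.
{D} contains no descendant of C and blocks every backdoor path.
No other singleton works — e.g. {N} leaves P1 open — so {D} is the unique smallest valid adjustment set.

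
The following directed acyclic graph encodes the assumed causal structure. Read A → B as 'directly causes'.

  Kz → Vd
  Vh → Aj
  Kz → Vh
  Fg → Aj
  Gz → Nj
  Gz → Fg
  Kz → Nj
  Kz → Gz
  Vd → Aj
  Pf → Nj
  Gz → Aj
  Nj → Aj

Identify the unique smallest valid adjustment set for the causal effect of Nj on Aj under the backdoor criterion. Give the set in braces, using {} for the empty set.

{Gz, Kz}

Variables eligible for adjustment (non-descendants of Nj, excluding Nj and Aj): {Fg, Gz, Kz, Pf, Vd, Vh}.
Backdoor paths from Nj to Aj:
  P1: Nj <- Kz -> Vh -> Aj
  P2: Nj <- Kz -> Gz -> Fg -> Aj
  P3: Nj <- Kz -> Gz -> Aj
  P4: Nj <- Kz -> Vd -> Aj
  P5: Nj <- Gz <- Kz -> Vh -> Aj
  P6: Nj <- Gz <- Kz -> Vd -> Aj
  P7: Nj <- Gz -> Fg -> Aj
  P8: Nj <- Gz -> Aj
The empty set is not sufficient: P1 (Nj <- Kz -> Vh -> Aj) has no collider blocking it and no conditioned non-collider, so it is open.
Try {Gz, Kz}:
  P1: blocked at fork node Kz ∈ conditioning set.
  P2: blocked at fork node Kz ∈ conditioning set.
  P3: blocked at fork node Kz ∈ conditioning set.
  P4: blocked at fork node Kz ∈ conditioning set.
  P5: blocked at chain node Gz ∈ conditioning set.
  P6: blocked at chain node Gz ∈ conditioning set.
  P7: blocked at fork node Gz ∈ conditioning set.
  P8: blocked at fork node Gz ∈ conditioning set.
{Gz, Kz} contains no descendant of Nj and blocks every backdoor path.
Every element of {Gz, Kz} is needed (dropping Gz leaves P7 open; dropping Kz leaves P1 open), so no proper subset is valid.
Among all size-2 subsets of the eligible variables, only {Gz, Kz} blocks every backdoor path, so it is the unique smallest valid adjustment set.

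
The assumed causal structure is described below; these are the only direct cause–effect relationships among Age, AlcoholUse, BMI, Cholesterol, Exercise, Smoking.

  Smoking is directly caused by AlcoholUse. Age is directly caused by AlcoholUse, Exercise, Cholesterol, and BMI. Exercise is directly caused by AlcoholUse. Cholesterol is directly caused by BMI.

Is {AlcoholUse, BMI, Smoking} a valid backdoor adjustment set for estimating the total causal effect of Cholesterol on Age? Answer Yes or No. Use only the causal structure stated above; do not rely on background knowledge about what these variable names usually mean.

Backdoor paths from Cholesterol to Age (paths whose first edge points into Cholesterol):
  P1: Cholesterol <- BMI -> Age
Condition 1 (no descendant of Cholesterol in the set): holds — descendants of Cholesterol are {Age}; none are in {AlcoholUse, BMI, Smoking}.
Condition 2 (every backdoor path blocked by {AlcoholUse, BMI, Smoking}):
  P1: blocked at fork node BMI ∈ conditioning set.
{AlcoholUse, BMI, Smoking} satisfies the backdoor criterion.

Yes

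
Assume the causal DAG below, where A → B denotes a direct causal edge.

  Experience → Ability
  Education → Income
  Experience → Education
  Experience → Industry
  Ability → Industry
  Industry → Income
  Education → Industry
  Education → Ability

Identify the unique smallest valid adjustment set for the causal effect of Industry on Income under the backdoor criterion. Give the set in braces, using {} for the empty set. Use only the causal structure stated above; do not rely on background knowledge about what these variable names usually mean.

Variables eligible for adjustment (non-descendants of Industry, excluding Industry and Income): {Ability, Education, Experience}.
Backdoor paths from Industry to Income:
  P1: Industry <- Experience -> Education -> Income
  P2: Industry <- Experience -> Ability <- Education -> Income
  P3: Industry <- Education -> Income
  P4: Industry <- Ability <- Experience -> Education -> Income
  P5: Industry <- Ability <- Education -> Income
The empty set is not sufficient: P1 (Industry <- Experience -> Education -> Income) has no collider blocking it and no conditioned non-collider, so it is open.
Try {Education}:
  P1: blocked at chain node Education ∈ conditioning set.
  P2: blocked at collider Ability (neither it nor any descendant is in the conditioning set).
  P3: blocked at fork node Education ∈ conditioning set.
  P4: blocked at chain node Education ∈ conditioning set.
  P5: blocked at fork node Education ∈ conditioning set.
{Education} contains no descendant of Industry and blocks every backdoor path.
No other singleton works — e.g. {Experience} leaves P3 open — so {Education} is the unique smallest valid adjustment set.

{Education}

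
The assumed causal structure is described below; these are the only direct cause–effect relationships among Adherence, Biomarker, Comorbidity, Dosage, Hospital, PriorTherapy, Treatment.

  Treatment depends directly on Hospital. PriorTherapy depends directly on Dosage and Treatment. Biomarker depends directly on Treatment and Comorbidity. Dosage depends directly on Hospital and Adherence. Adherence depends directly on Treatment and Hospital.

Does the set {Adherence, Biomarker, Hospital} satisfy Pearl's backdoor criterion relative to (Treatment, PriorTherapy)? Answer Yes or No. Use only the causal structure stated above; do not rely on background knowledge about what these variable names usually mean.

No

Backdoor paths from Treatment to PriorTherapy (paths whose first edge points into Treatment):
  P1: Treatment <- Hospital -> Adherence -> Dosage -> PriorTherapy
  P2: Treatment <- Hospital -> Dosage -> PriorTherapy
Condition 1 (no descendant of Treatment in the set): FAILS — Adherence and Biomarker are descendants of Treatment.
Condition 2 (every backdoor path blocked by {Adherence, Biomarker, Hospital}):
  P1: blocked at fork node Hospital ∈ conditioning set.
  P2: blocked at fork node Hospital ∈ conditioning set.
{Adherence, Biomarker, Hospital} does not satisfy the backdoor criterion.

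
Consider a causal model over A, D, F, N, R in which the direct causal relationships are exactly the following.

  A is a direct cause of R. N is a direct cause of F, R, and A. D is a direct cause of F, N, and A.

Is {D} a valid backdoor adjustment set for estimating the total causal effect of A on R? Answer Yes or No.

Backdoor paths from A to R (paths whose first edge points into A):
  P1: A <- D -> N -> R
  P2: A <- D -> F <- N -> R
  P3: A <- N -> R
Condition 1 (no descendant of A in the set): holds — descendants of A are {R}; none are in {D}.
Condition 2 (every backdoor path blocked by {D}):
  P1: blocked at fork node D ∈ conditioning set.
  P2: blocked at fork node D ∈ conditioning set.
  P3: open — no interior node is in the conditioning set.
{D} does not satisfy the backdoor criterion.

No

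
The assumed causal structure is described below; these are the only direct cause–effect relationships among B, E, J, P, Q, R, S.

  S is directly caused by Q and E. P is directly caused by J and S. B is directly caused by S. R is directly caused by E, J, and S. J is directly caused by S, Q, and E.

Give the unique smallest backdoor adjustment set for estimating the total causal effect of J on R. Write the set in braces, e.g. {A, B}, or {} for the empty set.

Variables eligible for adjustment (non-descendants of J, excluding J and R): {B, E, Q, S}.
Backdoor paths from J to R:
  P1: J <- Q -> S <- E -> R
  P2: J <- Q -> S -> R
  P3: J <- E -> S -> R
  P4: J <- E -> R
  P5: J <- S <- E -> R
  P6: J <- S -> R
The empty set is not sufficient: P2 (J <- Q -> S -> R) has no collider blocking it and no conditioned non-collider, so it is open.
Try {E, S}:
  P1: blocked at fork node E ∈ conditioning set.
  P2: blocked at chain node S ∈ conditioning set.
  P3: blocked at fork node E ∈ conditioning set.
  P4: blocked at fork node E ∈ conditioning set.
  P5: blocked at chain node S ∈ conditioning set.
  P6: blocked at fork node S ∈ conditioning set.
{E, S} contains no descendant of J and blocks every backdoor path.
Every element of {E, S} is needed (dropping E leaves P1 open; dropping S leaves P2 open), so no proper subset is valid.
Among all size-2 subsets of the eligible variables, only {E, S} blocks every backdoor path, so it is the unique smallest valid adjustment set.

{E, S}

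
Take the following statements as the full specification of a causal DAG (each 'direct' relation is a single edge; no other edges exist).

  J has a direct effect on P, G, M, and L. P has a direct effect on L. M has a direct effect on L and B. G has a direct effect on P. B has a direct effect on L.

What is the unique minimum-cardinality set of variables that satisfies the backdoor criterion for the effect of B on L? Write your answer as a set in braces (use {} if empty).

Variables eligible for adjustment (non-descendants of B, excluding B and L): {G, J, M, P}.
Backdoor paths from B to L:
  P1: B <- M <- J -> G -> P -> L
  P2: B <- M <- J -> P -> L
  P3: B <- M <- J -> L
  P4: B <- M -> L
The empty set is not sufficient: P1 (B <- M <- J -> G -> P -> L) has no collider blocking it and no conditioned non-collider, so it is open.
Try {M}:
  P1: blocked at chain node M ∈ conditioning set.
  P2: blocked at chain node M ∈ conditioning set.
  P3: blocked at chain node M ∈ conditioning set.
  P4: blocked at fork node M ∈ conditioning set.
{M} contains no descendant of B and blocks every backdoor path.
No other singleton works — e.g. {J} leaves P4 open — so {M} is the unique smallest valid adjustment set.

{M}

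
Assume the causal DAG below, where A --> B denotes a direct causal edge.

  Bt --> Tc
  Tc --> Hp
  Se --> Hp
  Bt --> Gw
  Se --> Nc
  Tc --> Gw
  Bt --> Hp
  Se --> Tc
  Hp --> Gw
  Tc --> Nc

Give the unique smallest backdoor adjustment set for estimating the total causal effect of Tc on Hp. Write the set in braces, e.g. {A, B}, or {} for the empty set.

Variables eligible for adjustment (non-descendants of Tc, excluding Tc and Hp): {Bt, Se}.
Backdoor paths from Tc to Hp:
  P1: Tc <- Se -> Hp
  P2: Tc <- Bt -> Hp
  P3: Tc <- Bt -> Gw <- Hp
The empty set is not sufficient: P1 (Tc <- Se -> Hp) has no collider blocking it and no conditioned non-collider, so it is open.
Try {Bt, Se}:
  P1: blocked at fork node Se ∈ conditioning set.
  P2: blocked at fork node Bt ∈ conditioning set.
  P3: blocked at fork node Bt ∈ conditioning set.
{Bt, Se} contains no descendant of Tc and blocks every backdoor path.
Every element of {Bt, Se} is needed (dropping Bt leaves P2 open; dropping Se leaves P1 open), so no proper subset is valid.
Among all size-2 subsets of the eligible variables, only {Bt, Se} blocks every backdoor path, so it is the unique smallest valid adjustment set.

{Bt, Se}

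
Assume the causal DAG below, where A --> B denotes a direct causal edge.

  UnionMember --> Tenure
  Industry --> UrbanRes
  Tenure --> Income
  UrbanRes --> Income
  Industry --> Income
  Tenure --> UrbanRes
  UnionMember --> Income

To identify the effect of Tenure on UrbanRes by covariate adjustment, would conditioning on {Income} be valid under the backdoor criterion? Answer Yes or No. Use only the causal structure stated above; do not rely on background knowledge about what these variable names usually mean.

Backdoor paths from Tenure to UrbanRes (paths whose first edge points into Tenure):
  P1: Tenure <- UnionMember -> Income <- Industry -> UrbanRes
  P2: Tenure <- UnionMember -> Income <- UrbanRes
Condition 1 (no descendant of Tenure in the set): FAILS — Income is a descendant of Tenure.
Condition 2 (every backdoor path blocked by {Income}):
  P1: open — collider(s) Income are conditioned on (or have a conditioned descendant) and no non-collider on the path is in the set.
  P2: open — collider(s) Income are conditioned on (or have a conditioned descendant) and no non-collider on the path is in the set.
{Income} does not satisfy the backdoor criterion.

No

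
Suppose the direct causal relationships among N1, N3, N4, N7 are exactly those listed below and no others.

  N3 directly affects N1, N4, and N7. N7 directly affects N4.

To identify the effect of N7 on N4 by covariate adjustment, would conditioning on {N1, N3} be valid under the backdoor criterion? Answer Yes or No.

Yes

Backdoor paths from N7 to N4 (paths whose first edge points into N7):
  P1: N7 <- N3 -> N4
Condition 1 (no descendant of N7 in the set): holds — descendants of N7 are {N4}; none are in {N1, N3}.
Condition 2 (every backdoor path blocked by {N1, N3}):
  P1: blocked at fork node N3 ∈ conditioning set.
{N1, N3} satisfies the backdoor criterion.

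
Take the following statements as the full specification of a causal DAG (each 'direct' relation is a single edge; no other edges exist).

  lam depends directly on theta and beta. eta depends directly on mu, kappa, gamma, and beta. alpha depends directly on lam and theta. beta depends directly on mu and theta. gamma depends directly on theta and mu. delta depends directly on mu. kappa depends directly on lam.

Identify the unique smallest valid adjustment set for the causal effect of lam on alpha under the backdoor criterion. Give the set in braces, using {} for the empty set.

Variables eligible for adjustment (non-descendants of lam, excluding lam and alpha): {beta, delta, gamma, mu, theta}.
Backdoor paths from lam to alpha:
  P1: lam <- theta -> alpha
  P2: lam <- beta <- mu -> gamma <- theta -> alpha
  P3: lam <- beta <- mu -> eta <- gamma <- theta -> alpha
  P4: lam <- beta <- theta -> alpha
  P5: lam <- beta -> eta <- mu -> gamma <- theta -> alpha
  P6: lam <- beta -> eta <- gamma <- theta -> alpha
The empty set is not sufficient: P1 (lam <- theta -> alpha) has no collider blocking it and no conditioned non-collider, so it is open.
Try {theta}:
  P1: blocked at fork node theta ∈ conditioning set.
  P2: blocked at collider gamma (neither it nor any descendant is in the conditioning set).
  P3: blocked at collider eta (neither it nor any descendant is in the conditioning set).
  P4: blocked at fork node theta ∈ conditioning set.
  P5: blocked at collider eta (neither it nor any descendant is in the conditioning set).
  P6: blocked at collider eta (neither it nor any descendant is in the conditioning set).
{theta} contains no descendant of lam and blocks every backdoor path.
No other singleton works — e.g. {mu} leaves P1 open — so {theta} is the unique smallest valid adjustment set.

{theta}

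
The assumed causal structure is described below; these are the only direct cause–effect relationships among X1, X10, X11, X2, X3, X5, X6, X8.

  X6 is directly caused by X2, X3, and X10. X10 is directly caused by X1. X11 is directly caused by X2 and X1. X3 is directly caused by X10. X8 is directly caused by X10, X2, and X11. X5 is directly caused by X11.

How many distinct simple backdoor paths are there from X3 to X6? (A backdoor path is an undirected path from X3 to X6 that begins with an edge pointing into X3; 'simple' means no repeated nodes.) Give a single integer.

5

A backdoor path from X3 to X6 is any simple undirected path whose first edge points into X3 (i.e. leaves X3 via a parent).
Parents of X3: {X10}.
Enumerating:
  P1: X3 <- X10 <- X1 -> X11 <- X2 -> X6
  P2: X3 <- X10 <- X1 -> X11 -> X8 <- X2 -> X6
  P3: X3 <- X10 -> X6
  P4: X3 <- X10 -> X8 <- X2 -> X6
  P5: X3 <- X10 -> X8 <- X11 <- X2 -> X6
That exhausts the simple backdoor paths. Count: 5.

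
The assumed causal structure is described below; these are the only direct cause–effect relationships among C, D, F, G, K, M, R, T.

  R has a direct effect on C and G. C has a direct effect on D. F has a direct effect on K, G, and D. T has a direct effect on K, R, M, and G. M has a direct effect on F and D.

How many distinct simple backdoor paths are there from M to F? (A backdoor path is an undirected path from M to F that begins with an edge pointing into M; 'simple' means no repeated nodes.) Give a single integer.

A backdoor path from M to F is any simple undirected path whose first edge points into M (i.e. leaves M via a parent).
Parents of M: {T}.
Enumerating:
  P1: M <- T -> R -> C -> D <- F
  P2: M <- T -> R -> G <- F
  P3: M <- T -> K <- F
  P4: M <- T -> G <- R -> C -> D <- F
  P5: M <- T -> G <- F
That exhausts the simple backdoor paths. Count: 5.

5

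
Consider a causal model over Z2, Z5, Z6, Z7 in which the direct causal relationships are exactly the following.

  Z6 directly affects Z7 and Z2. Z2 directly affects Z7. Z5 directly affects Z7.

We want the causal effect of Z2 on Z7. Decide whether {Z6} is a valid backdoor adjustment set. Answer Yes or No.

Yes

Backdoor paths from Z2 to Z7 (paths whose first edge points into Z2):
  P1: Z2 <- Z6 -> Z7
Condition 1 (no descendant of Z2 in the set): holds — descendants of Z2 are {Z7}; none are in {Z6}.
Condition 2 (every backdoor path blocked by {Z6}):
  P1: blocked at fork node Z6 ∈ conditioning set.
{Z6} satisfies the backdoor criterion.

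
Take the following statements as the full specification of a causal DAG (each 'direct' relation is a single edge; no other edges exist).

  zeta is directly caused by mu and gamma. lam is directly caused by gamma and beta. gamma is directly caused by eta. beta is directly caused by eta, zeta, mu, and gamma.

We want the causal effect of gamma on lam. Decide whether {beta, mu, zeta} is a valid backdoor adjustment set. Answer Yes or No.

Backdoor paths from gamma to lam (paths whose first edge points into gamma):
  P1: gamma <- eta -> beta -> lam
Condition 1 (no descendant of gamma in the set): FAILS — beta and zeta are descendants of gamma.
Condition 2 (every backdoor path blocked by {beta, mu, zeta}):
  P1: blocked at chain node beta ∈ conditioning set.
{beta, mu, zeta} does not satisfy the backdoor criterion.

No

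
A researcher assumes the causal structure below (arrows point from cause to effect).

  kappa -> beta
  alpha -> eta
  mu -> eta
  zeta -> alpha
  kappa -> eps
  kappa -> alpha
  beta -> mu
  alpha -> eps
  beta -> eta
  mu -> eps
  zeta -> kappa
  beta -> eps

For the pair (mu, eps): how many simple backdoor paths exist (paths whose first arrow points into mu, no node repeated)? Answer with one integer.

A backdoor path from mu to eps is any simple undirected path whose first edge points into mu (i.e. leaves mu via a parent).
Parents of mu: {beta}.
Enumerating:
  P1: mu <- beta <- kappa <- zeta -> alpha -> eps
  P2: mu <- beta <- kappa -> alpha -> eps
  P3: mu <- beta <- kappa -> eps
  P4: mu <- beta -> eta <- alpha <- zeta -> kappa -> eps
  P5: mu <- beta -> eta <- alpha <- kappa -> eps
  P6: mu <- beta -> eta <- alpha -> eps
  P7: mu <- beta -> eps
That exhausts the simple backdoor paths. Count: 7.

7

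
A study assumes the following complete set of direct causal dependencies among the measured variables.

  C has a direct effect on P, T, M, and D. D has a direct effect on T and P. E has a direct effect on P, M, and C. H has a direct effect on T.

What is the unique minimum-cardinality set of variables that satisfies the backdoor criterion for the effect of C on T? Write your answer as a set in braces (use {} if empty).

{}

Variables eligible for adjustment (non-descendants of C, excluding C and T): {E, H}.
Backdoor paths from C to T:
  P1: C <- E -> P <- D -> T
Each backdoor path contains an unconditioned collider, so every path is already blocked with the empty conditioning set:
  P1: blocked at collider P (neither it nor any descendant is in the conditioning set).
The empty set is therefore the unique smallest valid set.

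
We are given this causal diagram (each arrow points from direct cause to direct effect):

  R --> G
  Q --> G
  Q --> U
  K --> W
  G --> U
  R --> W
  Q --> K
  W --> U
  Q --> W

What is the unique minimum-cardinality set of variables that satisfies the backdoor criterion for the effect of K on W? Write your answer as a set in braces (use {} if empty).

Variables eligible for adjustment (non-descendants of K, excluding K and W): {G, Q, R}.
Backdoor paths from K to W:
  P1: K <- Q -> W
  P2: K <- Q -> G <- R -> W
  P3: K <- Q -> G -> U <- W
  P4: K <- Q -> U <- W
  P5: K <- Q -> U <- G <- R -> W
The empty set is not sufficient: P1 (K <- Q -> W) has no collider blocking it and no conditioned non-collider, so it is open.
Try {Q}:
  P1: blocked at fork node Q ∈ conditioning set.
  P2: blocked at fork node Q ∈ conditioning set.
  P3: blocked at fork node Q ∈ conditioning set.
  P4: blocked at fork node Q ∈ conditioning set.
  P5: blocked at fork node Q ∈ conditioning set.
{Q} contains no descendant of K and blocks every backdoor path.
No other singleton works — e.g. {R} leaves P1 open — so {Q} is the unique smallest valid adjustment set.

{Q}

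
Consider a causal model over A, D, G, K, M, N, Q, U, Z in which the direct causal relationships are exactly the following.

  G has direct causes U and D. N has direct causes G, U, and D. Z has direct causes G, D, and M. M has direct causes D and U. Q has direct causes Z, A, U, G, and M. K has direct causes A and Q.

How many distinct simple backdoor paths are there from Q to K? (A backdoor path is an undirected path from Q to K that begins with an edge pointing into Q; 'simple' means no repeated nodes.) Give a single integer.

1

A backdoor path from Q to K is any simple undirected path whose first edge points into Q (i.e. leaves Q via a parent).
Parents of Q: {A, G, M, U, Z}.
Enumerating:
  P1: Q <- A -> K
That exhausts the simple backdoor paths. Count: 1.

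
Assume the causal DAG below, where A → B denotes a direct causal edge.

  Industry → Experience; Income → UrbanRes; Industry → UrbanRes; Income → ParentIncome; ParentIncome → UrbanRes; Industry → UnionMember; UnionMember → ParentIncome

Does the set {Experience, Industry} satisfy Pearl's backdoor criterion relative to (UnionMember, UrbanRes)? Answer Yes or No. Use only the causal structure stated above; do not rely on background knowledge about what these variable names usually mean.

Yes

Backdoor paths from UnionMember to UrbanRes (paths whose first edge points into UnionMember):
  P1: UnionMember <- Industry -> UrbanRes
Condition 1 (no descendant of UnionMember in the set): holds — descendants of UnionMember are {ParentIncome, UrbanRes}; none are in {Experience, Industry}.
Condition 2 (every backdoor path blocked by {Experience, Industry}):
  P1: blocked at fork node Industry ∈ conditioning set.
{Experience, Industry} satisfies the backdoor criterion.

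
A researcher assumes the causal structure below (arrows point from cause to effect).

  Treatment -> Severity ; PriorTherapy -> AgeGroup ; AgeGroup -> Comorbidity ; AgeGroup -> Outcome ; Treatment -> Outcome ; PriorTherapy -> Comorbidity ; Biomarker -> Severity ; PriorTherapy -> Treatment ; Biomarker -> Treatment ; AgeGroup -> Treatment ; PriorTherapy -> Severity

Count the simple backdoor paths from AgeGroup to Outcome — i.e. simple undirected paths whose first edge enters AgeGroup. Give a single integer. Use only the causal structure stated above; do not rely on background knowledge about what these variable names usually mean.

3

A backdoor path from AgeGroup to Outcome is any simple undirected path whose first edge points into AgeGroup (i.e. leaves AgeGroup via a parent).
Parents of AgeGroup: {PriorTherapy}.
Enumerating:
  P1: AgeGroup <- PriorTherapy -> Treatment -> Outcome
  P2: AgeGroup <- PriorTherapy -> Severity <- Biomarker -> Treatment -> Outcome
  P3: AgeGroup <- PriorTherapy -> Severity <- Treatment -> Outcome
That exhausts the simple backdoor paths. Count: 3.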